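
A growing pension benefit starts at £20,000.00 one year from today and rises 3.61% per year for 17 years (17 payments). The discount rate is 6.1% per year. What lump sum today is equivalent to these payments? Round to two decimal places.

Periodic rate r = 0.061 per year.
Growing ordinary annuity: PV = PMT₁ × [1 − ((1+g)/(1+r))^n] / (r − g) = 20,000 × [1 − ((1+0.0361)/(1+r))^17] / (r − 0.0361) = £266,801.97.

£266,801.97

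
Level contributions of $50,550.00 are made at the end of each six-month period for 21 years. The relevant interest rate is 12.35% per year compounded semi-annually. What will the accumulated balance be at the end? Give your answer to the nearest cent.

$9,320,946.19

This is an ordinary annuity: 42 deposits of $50,550.00 at the end of each six-month period.
Periodic rate r = 0.1235/2 per half-year; n is counted in half-years.
FV = PMT × [((1+r)^n − 1)/r] = 50,550 × [(1+r)^42 − 1] / r = $9,320,946.19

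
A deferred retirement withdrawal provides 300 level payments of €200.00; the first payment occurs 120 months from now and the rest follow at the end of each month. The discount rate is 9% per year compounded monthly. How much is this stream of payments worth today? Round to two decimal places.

€9,795.01

Ordinary annuity of 300 payments, first payment at period 120.
Periodic rate r = 0.09/12 per month; n is counted in months.
The ordinary-annuity PV formula values the stream one period before the first payment (period 119); discount that back 119 periods:
PV₀ = 200 × [1 − (1+r)^−300] / r × (1+r)^−119 = €9,795.01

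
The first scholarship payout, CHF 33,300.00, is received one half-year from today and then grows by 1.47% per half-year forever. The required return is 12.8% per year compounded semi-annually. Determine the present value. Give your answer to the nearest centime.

Periodic rate r = 0.128/2 per half-year.
Growing perpetuity (Gordon): PV = PMT₁ / (r − g) = 33,300 / (r − 0.0147) = CHF 675,456.39.

CHF 675,456.39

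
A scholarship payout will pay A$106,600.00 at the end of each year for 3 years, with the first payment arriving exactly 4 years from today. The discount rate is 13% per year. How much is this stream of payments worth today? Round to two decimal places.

Ordinary annuity of 3 payments, first payment at period 4.
Periodic rate r = 0.13 per year.
The ordinary-annuity PV formula values the stream one period before the first payment (period 3); discount that back 3 periods:
PV₀ = 106,600 × [1 − (1+r)^−3] / r × (1+r)^−3 = A$174,439.94

A$174,439.94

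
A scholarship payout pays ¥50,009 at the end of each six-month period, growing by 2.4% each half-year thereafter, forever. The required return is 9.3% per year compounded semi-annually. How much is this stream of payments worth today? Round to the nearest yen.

Periodic rate r = 0.093/2 per half-year.
Growing perpetuity (Gordon): PV = PMT₁ / (r − g) = 50,009 / (r − 0.024) = ¥2,222,622.

¥2,222,622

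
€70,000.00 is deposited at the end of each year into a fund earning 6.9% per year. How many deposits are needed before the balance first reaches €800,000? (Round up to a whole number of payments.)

9 payments

Periodic rate r = 0.069 per year.
Ordinary annuity FV: 800,000 = 70,000 × [((1+r)^n − 1)/r].
(1+r)^n = 1 + 800,000 × r / 70,000, so n = ln(1 + 800,000·r/70,000) / ln(1+r) = 8.71.
Round up to a whole number of payments: n = 9.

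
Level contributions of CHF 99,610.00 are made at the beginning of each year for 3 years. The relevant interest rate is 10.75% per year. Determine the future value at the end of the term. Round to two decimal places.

This is an annuity due: 3 deposits of CHF 99,610.00 at the beginning of each year.
Periodic rate r = 0.1075 per year.
FV = PMT × [((1+r)^n − 1)/r] × (1+r) = 99,610 × [(1+r)^3 − 1] / r × (1+r) = CHF 367,806.67

CHF 367,806.67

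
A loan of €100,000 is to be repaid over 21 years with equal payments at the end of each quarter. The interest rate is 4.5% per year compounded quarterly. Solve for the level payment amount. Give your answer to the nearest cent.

Level ordinary annuity; solve PV = PMT × [(1 − (1+r)^−n)/r] for PMT.
Periodic rate r = 0.045/4 per quarter; n is counted in quarters.
With n = 84: PMT = 100,000 / ([(1 − (1+r)^−n)/r]) = €1,846.49

€1,846.49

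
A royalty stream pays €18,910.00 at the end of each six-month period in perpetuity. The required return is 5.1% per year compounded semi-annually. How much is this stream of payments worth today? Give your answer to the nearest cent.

Periodic rate r = 0.051/2 per half-year.
Level perpetuity: PV = PMT / r = 18,910 / (0.051/2) = €741,568.63.

€741,568.63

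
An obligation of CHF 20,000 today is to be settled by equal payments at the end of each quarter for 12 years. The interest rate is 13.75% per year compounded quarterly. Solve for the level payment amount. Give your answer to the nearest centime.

Level ordinary annuity; solve PV = PMT × [(1 − (1+r)^−n)/r] for PMT.
Periodic rate r = 0.1375/4 per quarter; n is counted in quarters.
With n = 48: PMT = 20,000 / ([(1 − (1+r)^−n)/r]) = CHF 856.64

CHF 856.64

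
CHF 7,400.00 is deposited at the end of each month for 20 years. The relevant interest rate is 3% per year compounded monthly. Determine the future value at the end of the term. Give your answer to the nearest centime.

CHF 2,429,434.79

This is an ordinary annuity: 240 deposits of CHF 7,400.00 at the end of each month.
Periodic rate r = 0.03/12 per month; n is counted in months.
FV = PMT × [((1+r)^n − 1)/r] = 7,400 × [(1+r)^240 − 1] / r = CHF 2,429,434.79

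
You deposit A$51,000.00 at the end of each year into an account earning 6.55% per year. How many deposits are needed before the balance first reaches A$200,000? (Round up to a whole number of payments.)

Periodic rate r = 0.0655 per year.
Ordinary annuity FV: 200,000 = 51,000 × [((1+r)^n − 1)/r].
(1+r)^n = 1 + 200,000 × r / 51,000, so n = ln(1 + 200,000·r/51,000) / ln(1+r) = 3.60.
Round up to a whole number of payments: n = 4.

4 payments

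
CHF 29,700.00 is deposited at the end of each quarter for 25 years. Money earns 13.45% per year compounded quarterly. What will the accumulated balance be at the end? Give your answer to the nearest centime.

This is an ordinary annuity: 100 deposits of CHF 29,700.00 at the end of each quarter.
Periodic rate r = 0.1345/4 per quarter; n is counted in quarters.
FV = PMT × [((1+r)^n − 1)/r] = 29,700 × [(1+r)^100 − 1] / r = CHF 23,237,692.05

CHF 23,237,692.05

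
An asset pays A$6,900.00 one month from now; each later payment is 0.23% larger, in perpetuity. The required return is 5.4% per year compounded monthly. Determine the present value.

A$3,136,363.64

Periodic rate r = 0.054/12 per month.
Growing perpetuity (Gordon): PV = PMT₁ / (r − g) = 6,900 / (r − 0.0023) = A$3,136,363.64.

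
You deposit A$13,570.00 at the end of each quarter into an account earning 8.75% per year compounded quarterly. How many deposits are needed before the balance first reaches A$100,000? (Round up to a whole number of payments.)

7 payments

Periodic rate r = 0.0875/4 per quarter; n is counted in quarters.
Ordinary annuity FV: 100,000 = 13,570 × [((1+r)^n − 1)/r].
(1+r)^n = 1 + 100,000 × r / 13,570, so n = ln(1 + 100,000·r/13,570) / ln(1+r) = 6.91.
Round up to a whole number of payments: n = 7.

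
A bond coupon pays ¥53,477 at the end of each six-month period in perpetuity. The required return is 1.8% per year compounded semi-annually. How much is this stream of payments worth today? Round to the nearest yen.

¥5,941,889

Periodic rate r = 0.018/2 per half-year.
Level perpetuity: PV = PMT / r = 53,477 / (0.018/2) = ¥5,941,889.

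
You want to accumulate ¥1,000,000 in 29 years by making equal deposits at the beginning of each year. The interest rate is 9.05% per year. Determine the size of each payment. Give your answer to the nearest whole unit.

¥7,321

Level annuity due; solve FV = PMT × [((1+r)^n − 1)/r] × (1+r) for PMT.
Periodic rate r = 0.0905 per year.
With n = 29: PMT = 1,000,000 / ([((1+r)^n − 1)/r] × (1+r)) = ¥7,321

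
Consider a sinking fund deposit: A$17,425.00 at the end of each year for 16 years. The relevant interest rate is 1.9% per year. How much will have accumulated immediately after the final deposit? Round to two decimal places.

A$322,279.44

This is an ordinary annuity: 16 deposits of A$17,425.00 at the end of each year.
Periodic rate r = 0.019 per year.
FV = PMT × [((1+r)^n − 1)/r] = 17,425 × [(1+r)^16 − 1] / r = A$322,279.44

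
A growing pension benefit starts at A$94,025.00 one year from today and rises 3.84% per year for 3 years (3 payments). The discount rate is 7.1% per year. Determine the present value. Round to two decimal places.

A$255,439.85

Periodic rate r = 0.071 per year.
Growing ordinary annuity: PV = PMT₁ × [1 − ((1+g)/(1+r))^n] / (r − g) = 94,025 × [1 − ((1+0.0384)/(1+r))^3] / (r − 0.0384) = A$255,439.85.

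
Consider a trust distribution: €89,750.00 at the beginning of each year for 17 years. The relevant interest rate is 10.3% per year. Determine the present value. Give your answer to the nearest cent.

This is an annuity due: 17 payments of €89,750.00 at the beginning of each year.
Periodic rate r = 0.103 per year.
PV = PMT × [(1 − (1+r)^−n)/r] × (1+r) = 89,750 × [1 − (1+r)^−17] / r × (1+r) = €779,562.24

€779,562.24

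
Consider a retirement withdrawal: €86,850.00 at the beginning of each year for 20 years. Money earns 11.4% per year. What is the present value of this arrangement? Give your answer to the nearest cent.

This is an annuity due: 20 payments of €86,850.00 at the beginning of each year.
Periodic rate r = 0.114 per year.
PV = PMT × [(1 − (1+r)^−n)/r] × (1+r) = 86,850 × [1 − (1+r)^−20] / r × (1+r) = €750,732.65

€750,732.65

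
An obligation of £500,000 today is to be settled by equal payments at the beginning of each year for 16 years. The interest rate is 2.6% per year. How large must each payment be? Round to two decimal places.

£37,620.05

Level annuity due; solve PV = PMT × [(1 − (1+r)^−n)/r] × (1+r) for PMT.
Periodic rate r = 0.026 per year.
With n = 16: PMT = 500,000 / ([(1 − (1+r)^−n)/r] × (1+r)) = £37,620.05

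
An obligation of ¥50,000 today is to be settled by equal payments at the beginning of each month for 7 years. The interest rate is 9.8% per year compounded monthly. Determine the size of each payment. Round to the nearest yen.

Level annuity due; solve PV = PMT × [(1 − (1+r)^−n)/r] × (1+r) for PMT.
Periodic rate r = 0.098/12 per month; n is counted in months.
With n = 84: PMT = 50,000 / ([(1 − (1+r)^−n)/r] × (1+r)) = ¥818

¥818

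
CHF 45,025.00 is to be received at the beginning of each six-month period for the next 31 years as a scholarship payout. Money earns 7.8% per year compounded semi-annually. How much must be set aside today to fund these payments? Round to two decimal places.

CHF 1,087,609.44

This is an annuity due: 62 payments of CHF 45,025.00 at the beginning of each six-month period.
Periodic rate r = 0.078/2 per half-year; n is counted in half-years.
PV = PMT × [(1 − (1+r)^−n)/r] × (1+r) = 45,025 × [1 − (1+r)^−62] / r × (1+r) = CHF 1,087,609.44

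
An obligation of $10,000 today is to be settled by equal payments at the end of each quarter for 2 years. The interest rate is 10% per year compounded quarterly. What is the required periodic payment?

Level ordinary annuity; solve PV = PMT × [(1 − (1+r)^−n)/r] for PMT.
Periodic rate r = 0.1/4 per quarter; n is counted in quarters.
With n = 8: PMT = 10,000 / ([(1 − (1+r)^−n)/r]) = $1,394.67

$1,394.67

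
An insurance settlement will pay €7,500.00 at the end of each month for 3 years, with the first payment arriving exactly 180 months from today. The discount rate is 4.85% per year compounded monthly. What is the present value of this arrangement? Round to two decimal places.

Ordinary annuity of 36 payments, first payment at period 180.
Periodic rate r = 0.0485/12 per month; n is counted in months.
The ordinary-annuity PV formula values the stream one period before the first payment (period 179); discount that back 179 periods:
PV₀ = 7,500 × [1 − (1+r)^−36] / r × (1+r)^−179 = €121,836.41

€121,836.41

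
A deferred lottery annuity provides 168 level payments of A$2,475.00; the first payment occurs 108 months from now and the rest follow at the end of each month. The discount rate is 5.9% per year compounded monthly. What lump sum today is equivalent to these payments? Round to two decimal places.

A$167,184.74

Ordinary annuity of 168 payments, first payment at period 108.
Periodic rate r = 0.059/12 per month; n is counted in months.
The ordinary-annuity PV formula values the stream one period before the first payment (period 107); discount that back 107 periods:
PV₀ = 2,475 × [1 − (1+r)^−168] / r × (1+r)^−107 = A$167,184.74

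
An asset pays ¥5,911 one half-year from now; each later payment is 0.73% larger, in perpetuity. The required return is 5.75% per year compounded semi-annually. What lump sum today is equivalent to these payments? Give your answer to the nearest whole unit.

Periodic rate r = 0.0575/2 per half-year.
Growing perpetuity (Gordon): PV = PMT₁ / (r − g) = 5,911 / (r − 0.0073) = ¥275,571.

¥275,571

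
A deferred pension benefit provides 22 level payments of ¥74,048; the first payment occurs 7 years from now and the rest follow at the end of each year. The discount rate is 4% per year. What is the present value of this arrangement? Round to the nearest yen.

Ordinary annuity of 22 payments, first payment at period 7.
Periodic rate r = 0.04 per year.
The ordinary-annuity PV formula values the stream one period before the first payment (period 6); discount that back 6 periods:
PV₀ = 74,048 × [1 − (1+r)^−22] / r × (1+r)^−6 = ¥845,697

¥845,697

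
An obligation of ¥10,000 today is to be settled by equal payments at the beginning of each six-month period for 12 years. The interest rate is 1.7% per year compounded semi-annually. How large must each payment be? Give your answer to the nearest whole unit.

Level annuity due; solve PV = PMT × [(1 − (1+r)^−n)/r] × (1+r) for PMT.
Periodic rate r = 0.017/2 per half-year; n is counted in half-years.
With n = 24: PMT = 10,000 / ([(1 − (1+r)^−n)/r] × (1+r)) = ¥458

¥458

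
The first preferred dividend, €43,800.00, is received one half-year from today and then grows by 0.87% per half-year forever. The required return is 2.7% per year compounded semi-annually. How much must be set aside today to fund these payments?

€9,125,000.00

Periodic rate r = 0.027/2 per half-year.
Growing perpetuity (Gordon): PV = PMT₁ / (r − g) = 43,800 / (r − 0.0087) = €9,125,000.00.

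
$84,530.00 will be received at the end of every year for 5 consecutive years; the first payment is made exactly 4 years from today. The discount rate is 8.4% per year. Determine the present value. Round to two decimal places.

Ordinary annuity of 5 payments, first payment at period 4.
Periodic rate r = 0.084 per year.
The ordinary-annuity PV formula values the stream one period before the first payment (period 3); discount that back 3 periods:
PV₀ = 84,530 × [1 − (1+r)^−5] / r × (1+r)^−3 = $262,196.32

$262,196.32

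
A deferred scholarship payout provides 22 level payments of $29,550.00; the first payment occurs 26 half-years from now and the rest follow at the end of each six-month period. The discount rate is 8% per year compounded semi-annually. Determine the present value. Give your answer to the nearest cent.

Ordinary annuity of 22 payments, first payment at period 26.
Periodic rate r = 0.08/2 per half-year; n is counted in half-years.
The ordinary-annuity PV formula values the stream one period before the first payment (period 25); discount that back 25 periods:
PV₀ = 29,550 × [1 − (1+r)^−22] / r × (1+r)^−25 = $160,186.30

$160,186.30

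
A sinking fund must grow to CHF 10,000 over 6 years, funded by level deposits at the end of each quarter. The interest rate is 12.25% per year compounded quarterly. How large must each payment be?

CHF 288.21

Level ordinary annuity; solve FV = PMT × [((1+r)^n − 1)/r] for PMT.
Periodic rate r = 0.1225/4 per quarter; n is counted in quarters.
With n = 24: PMT = 10,000 / ([((1+r)^n − 1)/r]) = CHF 288.21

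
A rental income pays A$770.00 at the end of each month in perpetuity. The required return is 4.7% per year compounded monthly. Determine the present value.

A$196,595.74

Periodic rate r = 0.047/12 per month.
Level perpetuity: PV = PMT / r = 770 / (0.047/12) = A$196,595.74.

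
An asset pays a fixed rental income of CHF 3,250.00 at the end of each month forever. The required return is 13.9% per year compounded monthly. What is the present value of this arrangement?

Periodic rate r = 0.139/12 per month.
Level perpetuity: PV = PMT / r = 3,250 / (0.139/12) = CHF 280,575.54.

CHF 280,575.54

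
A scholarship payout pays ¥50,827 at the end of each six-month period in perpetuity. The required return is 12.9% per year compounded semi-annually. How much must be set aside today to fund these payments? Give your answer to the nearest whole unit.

Periodic rate r = 0.129/2 per half-year.
Level perpetuity: PV = PMT / r = 50,827 / (0.129/2) = ¥788,016.

¥788,016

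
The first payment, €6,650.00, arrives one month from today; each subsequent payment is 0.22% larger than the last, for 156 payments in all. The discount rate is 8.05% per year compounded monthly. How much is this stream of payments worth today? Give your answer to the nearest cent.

Periodic rate r = 0.0805/12 per month; n is counted in months.
Growing ordinary annuity: PV = PMT₁ × [1 − ((1+g)/(1+r))^n] / (r − g) = 6,650 × [1 − ((1+0.0022)/(1+r))^156] / (r − 0.0022) = €742,693.57.

€742,693.57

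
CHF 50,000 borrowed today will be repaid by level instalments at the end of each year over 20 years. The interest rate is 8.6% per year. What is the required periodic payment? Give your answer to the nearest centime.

Level ordinary annuity; solve PV = PMT × [(1 − (1+r)^−n)/r] for PMT.
Periodic rate r = 0.086 per year.
With n = 20: PMT = 50,000 / ([(1 − (1+r)^−n)/r]) = CHF 5,322.08

CHF 5,322.08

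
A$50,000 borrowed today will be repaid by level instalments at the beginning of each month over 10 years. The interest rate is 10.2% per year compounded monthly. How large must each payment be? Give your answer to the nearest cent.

A$660.69

Level annuity due; solve PV = PMT × [(1 − (1+r)^−n)/r] × (1+r) for PMT.
Periodic rate r = 0.102/12 per month; n is counted in months.
With n = 120: PMT = 50,000 / ([(1 − (1+r)^−n)/r] × (1+r)) = A$660.69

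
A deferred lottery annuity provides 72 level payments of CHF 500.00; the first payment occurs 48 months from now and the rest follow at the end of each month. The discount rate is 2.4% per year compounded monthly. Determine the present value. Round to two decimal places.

Ordinary annuity of 72 payments, first payment at period 48.
Periodic rate r = 0.024/12 per month; n is counted in months.
The ordinary-annuity PV formula values the stream one period before the first payment (period 47); discount that back 47 periods:
PV₀ = 500 × [1 − (1+r)^−72] / r × (1+r)^−47 = CHF 30,494.54

CHF 30,494.54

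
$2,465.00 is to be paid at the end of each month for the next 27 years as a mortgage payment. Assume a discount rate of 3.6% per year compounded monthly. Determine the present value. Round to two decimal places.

This is an ordinary annuity: 324 payments of $2,465.00 at the end of each month.
Periodic rate r = 0.036/12 per month; n is counted in months.
PV = PMT × [(1 − (1+r)^−n)/r] = 2,465 × [1 − (1+r)^−324] / r = $510,356.45

$510,356.45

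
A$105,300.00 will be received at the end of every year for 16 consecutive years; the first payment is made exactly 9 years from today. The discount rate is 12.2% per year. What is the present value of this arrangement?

A$289,177.03

Ordinary annuity of 16 payments, first payment at period 9.
Periodic rate r = 0.122 per year.
The ordinary-annuity PV formula values the stream one period before the first payment (period 8); discount that back 8 periods:
PV₀ = 105,300 × [1 − (1+r)^−16] / r × (1+r)^−8 = A$289,177.03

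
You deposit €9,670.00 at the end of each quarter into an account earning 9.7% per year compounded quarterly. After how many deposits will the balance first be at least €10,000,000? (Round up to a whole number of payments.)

137 payments

Periodic rate r = 0.097/4 per quarter; n is counted in quarters.
Ordinary annuity FV: 10,000,000 = 9,670 × [((1+r)^n − 1)/r].
(1+r)^n = 1 + 10,000,000 × r / 9,670, so n = ln(1 + 10,000,000·r/9,670) / ln(1+r) = 136.10.
Round up to a whole number of payments: n = 137.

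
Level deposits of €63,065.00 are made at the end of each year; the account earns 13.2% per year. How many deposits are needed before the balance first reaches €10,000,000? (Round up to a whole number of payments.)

Periodic rate r = 0.132 per year.
Ordinary annuity FV: 10,000,000 = 63,065 × [((1+r)^n − 1)/r].
(1+r)^n = 1 + 10,000,000 × r / 63,065, so n = ln(1 + 10,000,000·r/63,065) / ln(1+r) = 24.91.
Round up to a whole number of payments: n = 25.

25 payments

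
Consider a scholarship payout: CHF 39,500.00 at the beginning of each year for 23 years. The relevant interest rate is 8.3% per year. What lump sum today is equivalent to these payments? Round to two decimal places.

This is an annuity due: 23 payments of CHF 39,500.00 at the beginning of each year.
Periodic rate r = 0.083 per year.
PV = PMT × [(1 − (1+r)^−n)/r] × (1+r) = 39,500 × [1 − (1+r)^−23] / r × (1+r) = CHF 433,048.05

CHF 433,048.05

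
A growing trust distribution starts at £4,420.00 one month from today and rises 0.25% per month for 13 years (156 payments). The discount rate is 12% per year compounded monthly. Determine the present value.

Periodic rate r = 0.12/12 per month; n is counted in months.
Growing ordinary annuity: PV = PMT₁ × [1 − ((1+g)/(1+r))^n] / (r − g) = 4,420 × [1 − ((1+0.0025)/(1+r))^156] / (r − 0.0025) = £405,090.68.

£405,090.68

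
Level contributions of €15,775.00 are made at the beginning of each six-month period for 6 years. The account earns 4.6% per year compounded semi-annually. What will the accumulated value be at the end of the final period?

€220,130.11

This is an annuity due: 12 deposits of €15,775.00 at the beginning of each six-month period.
Periodic rate r = 0.046/2 per half-year; n is counted in half-years.
FV = PMT × [((1+r)^n − 1)/r] × (1+r) = 15,775 × [(1+r)^12 − 1] / r × (1+r) = €220,130.11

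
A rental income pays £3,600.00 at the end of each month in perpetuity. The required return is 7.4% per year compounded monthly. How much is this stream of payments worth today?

£583,783.78

Periodic rate r = 0.074/12 per month.
Level perpetuity: PV = PMT / r = 3,600 / (0.074/12) = £583,783.78.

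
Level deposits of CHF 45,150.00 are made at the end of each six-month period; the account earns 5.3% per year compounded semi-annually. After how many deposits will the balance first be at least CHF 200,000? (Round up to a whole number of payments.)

Periodic rate r = 0.053/2 per half-year; n is counted in half-years.
Ordinary annuity FV: 200,000 = 45,150 × [((1+r)^n − 1)/r].
(1+r)^n = 1 + 200,000 × r / 45,150, so n = ln(1 + 200,000·r/45,150) / ln(1+r) = 4.24.
Round up to a whole number of payments: n = 5.

5 payments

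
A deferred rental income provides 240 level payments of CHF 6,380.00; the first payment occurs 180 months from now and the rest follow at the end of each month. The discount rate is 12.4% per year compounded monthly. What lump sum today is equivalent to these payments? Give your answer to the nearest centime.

Ordinary annuity of 240 payments, first payment at period 180.
Periodic rate r = 0.124/12 per month; n is counted in months.
The ordinary-annuity PV formula values the stream one period before the first payment (period 179); discount that back 179 periods:
PV₀ = 6,380 × [1 − (1+r)^−240] / r × (1+r)^−179 = CHF 89,724.44

CHF 89,724.44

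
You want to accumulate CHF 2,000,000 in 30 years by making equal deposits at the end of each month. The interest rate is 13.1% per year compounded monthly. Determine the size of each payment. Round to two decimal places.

Level ordinary annuity; solve FV = PMT × [((1+r)^n − 1)/r] for PMT.
Periodic rate r = 0.131/12 per month; n is counted in months.
With n = 360: PMT = 2,000,000 / ([((1+r)^n − 1)/r]) = CHF 447.09

CHF 447.09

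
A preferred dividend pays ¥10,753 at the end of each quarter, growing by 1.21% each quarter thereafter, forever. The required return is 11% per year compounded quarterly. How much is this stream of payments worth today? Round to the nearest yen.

¥698,247

Periodic rate r = 0.11/4 per quarter.
Growing perpetuity (Gordon): PV = PMT₁ / (r − g) = 10,753 / (r − 0.0121) = ¥698,247.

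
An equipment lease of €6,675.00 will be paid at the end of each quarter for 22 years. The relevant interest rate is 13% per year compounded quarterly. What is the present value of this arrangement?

This is an ordinary annuity: 88 payments of €6,675.00 at the end of each quarter.
Periodic rate r = 0.13/4 per quarter; n is counted in quarters.
PV = PMT × [(1 − (1+r)^−n)/r] = 6,675 × [1 − (1+r)^−88] / r = €193,075.05

€193,075.05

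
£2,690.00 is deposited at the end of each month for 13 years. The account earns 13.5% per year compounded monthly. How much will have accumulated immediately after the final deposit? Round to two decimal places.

£1,130,291.52

This is an ordinary annuity: 156 deposits of £2,690.00 at the end of each month.
Periodic rate r = 0.135/12 per month; n is counted in months.
FV = PMT × [((1+r)^n − 1)/r] = 2,690 × [(1+r)^156 − 1] / r = £1,130,291.52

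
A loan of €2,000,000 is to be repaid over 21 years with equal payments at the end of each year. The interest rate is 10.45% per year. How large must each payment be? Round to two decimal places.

Level ordinary annuity; solve PV = PMT × [(1 − (1+r)^−n)/r] for PMT.
Periodic rate r = 0.1045 per year.
With n = 21: PMT = 2,000,000 / ([(1 − (1+r)^−n)/r]) = €238,592.11

€238,592.11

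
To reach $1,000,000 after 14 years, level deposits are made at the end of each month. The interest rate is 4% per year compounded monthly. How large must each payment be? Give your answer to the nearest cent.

$4,450.12

Level ordinary annuity; solve FV = PMT × [((1+r)^n − 1)/r] for PMT.
Periodic rate r = 0.04/12 per month; n is counted in months.
With n = 168: PMT = 1,000,000 / ([((1+r)^n − 1)/r]) = $4,450.12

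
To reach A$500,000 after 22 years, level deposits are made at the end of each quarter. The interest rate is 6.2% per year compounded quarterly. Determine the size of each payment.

Level ordinary annuity; solve FV = PMT × [((1+r)^n − 1)/r] for PMT.
Periodic rate r = 0.062/4 per quarter; n is counted in quarters.
With n = 88: PMT = 500,000 / ([((1+r)^n − 1)/r]) = A$2,699.32

A$2,699.32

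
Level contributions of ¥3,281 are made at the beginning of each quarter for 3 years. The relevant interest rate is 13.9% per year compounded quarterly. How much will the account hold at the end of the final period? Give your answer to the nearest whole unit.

This is an annuity due: 12 deposits of ¥3,281 at the beginning of each quarter.
Periodic rate r = 0.139/4 per quarter; n is counted in quarters.
FV = PMT × [((1+r)^n − 1)/r] × (1+r) = 3,281 × [(1+r)^12 − 1] / r × (1+r) = ¥49,503

¥49,503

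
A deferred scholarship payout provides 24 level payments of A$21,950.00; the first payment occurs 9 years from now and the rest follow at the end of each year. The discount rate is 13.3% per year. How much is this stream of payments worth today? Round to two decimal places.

A$57,742.14

Ordinary annuity of 24 payments, first payment at period 9.
Periodic rate r = 0.133 per year.
The ordinary-annuity PV formula values the stream one period before the first payment (period 8); discount that back 8 periods:
PV₀ = 21,950 × [1 − (1+r)^−24] / r × (1+r)^−8 = A$57,742.14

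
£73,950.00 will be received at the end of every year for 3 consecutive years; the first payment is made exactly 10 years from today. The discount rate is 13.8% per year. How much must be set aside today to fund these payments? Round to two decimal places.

£53,815.87

Ordinary annuity of 3 payments, first payment at period 10.
Periodic rate r = 0.138 per year.
The ordinary-annuity PV formula values the stream one period before the first payment (period 9); discount that back 9 periods:
PV₀ = 73,950 × [1 − (1+r)^−3] / r × (1+r)^−9 = £53,815.87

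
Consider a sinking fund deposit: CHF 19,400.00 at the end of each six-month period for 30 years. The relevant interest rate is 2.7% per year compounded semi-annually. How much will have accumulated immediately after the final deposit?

CHF 1,775,832.89

This is an ordinary annuity: 60 deposits of CHF 19,400.00 at the end of each six-month period.
Periodic rate r = 0.027/2 per half-year; n is counted in half-years.
FV = PMT × [((1+r)^n − 1)/r] = 19,400 × [(1+r)^60 − 1] / r = CHF 1,775,832.89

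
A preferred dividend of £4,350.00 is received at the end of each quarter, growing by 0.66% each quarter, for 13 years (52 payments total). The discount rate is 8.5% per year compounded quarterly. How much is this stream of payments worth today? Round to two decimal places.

£156,858.64

Periodic rate r = 0.085/4 per quarter; n is counted in quarters.
Growing ordinary annuity: PV = PMT₁ × [1 − ((1+g)/(1+r))^n] / (r − g) = 4,350 × [1 − ((1+0.0066)/(1+r))^52] / (r − 0.0066) = £156,858.64.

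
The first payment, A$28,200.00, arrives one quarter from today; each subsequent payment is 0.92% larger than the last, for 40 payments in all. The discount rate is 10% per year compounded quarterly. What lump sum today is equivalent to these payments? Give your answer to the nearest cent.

Periodic rate r = 0.1/4 per quarter; n is counted in quarters.
Growing ordinary annuity: PV = PMT₁ × [1 − ((1+g)/(1+r))^n] / (r − g) = 28,200 × [1 − ((1+0.0092)/(1+r))^40] / (r − 0.0092) = A$826,012.21.

A$826,012.21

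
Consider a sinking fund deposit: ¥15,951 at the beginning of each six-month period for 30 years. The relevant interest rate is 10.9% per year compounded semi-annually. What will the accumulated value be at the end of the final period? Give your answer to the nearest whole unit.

¥7,142,687

This is an annuity due: 60 deposits of ¥15,951 at the beginning of each six-month period.
Periodic rate r = 0.109/2 per half-year; n is counted in half-years.
FV = PMT × [((1+r)^n − 1)/r] × (1+r) = 15,951 × [(1+r)^60 − 1] / r × (1+r) = ¥7,142,687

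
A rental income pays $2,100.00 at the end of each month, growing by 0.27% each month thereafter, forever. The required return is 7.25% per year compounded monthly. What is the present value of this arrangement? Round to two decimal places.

Periodic rate r = 0.0725/12 per month.
Growing perpetuity (Gordon): PV = PMT₁ / (r − g) = 2,100 / (r − 0.0027) = $628,428.93.

$628,428.93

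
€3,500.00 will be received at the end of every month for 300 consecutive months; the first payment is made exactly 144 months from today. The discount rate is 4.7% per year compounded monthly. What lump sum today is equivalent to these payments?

Ordinary annuity of 300 payments, first payment at period 144.
Periodic rate r = 0.047/12 per month; n is counted in months.
The ordinary-annuity PV formula values the stream one period before the first payment (period 143); discount that back 143 periods:
PV₀ = 3,500 × [1 − (1+r)^−300] / r × (1+r)^−143 = €352,802.10

€352,802.10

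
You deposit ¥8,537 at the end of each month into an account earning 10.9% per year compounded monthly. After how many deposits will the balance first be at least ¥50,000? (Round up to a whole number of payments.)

6 payments

Periodic rate r = 0.109/12 per month; n is counted in months.
Ordinary annuity FV: 50,000 = 8,537 × [((1+r)^n − 1)/r].
(1+r)^n = 1 + 50,000 × r / 8,537, so n = ln(1 + 50,000·r/8,537) / ln(1+r) = 5.73.
Round up to a whole number of payments: n = 6.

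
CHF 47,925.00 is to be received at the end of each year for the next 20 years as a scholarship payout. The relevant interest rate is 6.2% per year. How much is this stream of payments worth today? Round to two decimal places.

CHF 540,881.22

This is an ordinary annuity: 20 payments of CHF 47,925.00 at the end of each year.
Periodic rate r = 0.062 per year.
PV = PMT × [(1 − (1+r)^−n)/r] = 47,925 × [1 − (1+r)^−20] / r = CHF 540,881.22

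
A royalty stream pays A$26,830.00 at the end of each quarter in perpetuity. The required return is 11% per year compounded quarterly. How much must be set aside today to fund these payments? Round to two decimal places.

Periodic rate r = 0.11/4 per quarter.
Level perpetuity: PV = PMT / r = 26,830 / (0.11/4) = A$975,636.36.

A$975,636.36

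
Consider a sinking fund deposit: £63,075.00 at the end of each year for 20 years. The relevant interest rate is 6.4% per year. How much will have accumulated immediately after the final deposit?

This is an ordinary annuity: 20 deposits of £63,075.00 at the end of each year.
Periodic rate r = 0.064 per year.
FV = PMT × [((1+r)^n − 1)/r] = 63,075 × [(1+r)^20 − 1] / r = £2,422,533.62

£2,422,533.62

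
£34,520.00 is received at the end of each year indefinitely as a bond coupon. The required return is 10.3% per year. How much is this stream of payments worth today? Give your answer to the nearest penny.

£335,145.63

Periodic rate r = 0.103 per year.
Level perpetuity: PV = PMT / r = 34,520 / (0.103) = £335,145.63.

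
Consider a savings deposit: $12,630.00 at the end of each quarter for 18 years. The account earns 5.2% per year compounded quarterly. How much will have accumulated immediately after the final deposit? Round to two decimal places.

This is an ordinary annuity: 72 deposits of $12,630.00 at the end of each quarter.
Periodic rate r = 0.052/4 per quarter; n is counted in quarters.
FV = PMT × [((1+r)^n − 1)/r] = 12,630 × [(1+r)^72 − 1] / r = $1,490,756.43

$1,490,756.43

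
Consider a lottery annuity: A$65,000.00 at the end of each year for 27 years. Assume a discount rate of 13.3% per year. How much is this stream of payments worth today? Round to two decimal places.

This is an ordinary annuity: 27 payments of A$65,000.00 at the end of each year.
Periodic rate r = 0.133 per year.
PV = PMT × [(1 − (1+r)^−n)/r] = 65,000 × [1 − (1+r)^−27] / r = A$471,939.40

A$471,939.40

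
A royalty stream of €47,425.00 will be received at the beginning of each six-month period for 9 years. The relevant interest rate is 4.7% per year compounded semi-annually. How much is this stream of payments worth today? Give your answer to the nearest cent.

€705,800.77

This is an annuity due: 18 payments of €47,425.00 at the beginning of each six-month period.
Periodic rate r = 0.047/2 per half-year; n is counted in half-years.
PV = PMT × [(1 − (1+r)^−n)/r] × (1+r) = 47,425 × [1 − (1+r)^−18] / r × (1+r) = €705,800.77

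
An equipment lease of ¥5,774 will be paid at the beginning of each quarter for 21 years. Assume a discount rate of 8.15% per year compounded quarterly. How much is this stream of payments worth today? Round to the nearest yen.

This is an annuity due: 84 payments of ¥5,774 at the beginning of each quarter.
Periodic rate r = 0.0815/4 per quarter; n is counted in quarters.
PV = PMT × [(1 − (1+r)^−n)/r] × (1+r) = 5,774 × [1 − (1+r)^−84] / r × (1+r) = ¥236,034

¥236,034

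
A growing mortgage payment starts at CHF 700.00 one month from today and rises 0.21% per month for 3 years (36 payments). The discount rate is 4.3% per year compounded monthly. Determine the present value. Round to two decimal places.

CHF 24,471.28

Periodic rate r = 0.043/12 per month; n is counted in months.
Growing ordinary annuity: PV = PMT₁ × [1 − ((1+g)/(1+r))^n] / (r − g) = 700 × [1 − ((1+0.0021)/(1+r))^36] / (r − 0.0021) = CHF 24,471.28.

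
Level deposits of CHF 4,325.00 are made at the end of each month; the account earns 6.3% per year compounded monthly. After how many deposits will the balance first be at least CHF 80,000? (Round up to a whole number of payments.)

18 payments

Periodic rate r = 0.063/12 per month; n is counted in months.
Ordinary annuity FV: 80,000 = 4,325 × [((1+r)^n − 1)/r].
(1+r)^n = 1 + 80,000 × r / 4,325, so n = ln(1 + 80,000·r/4,325) / ln(1+r) = 17.70.
Round up to a whole number of payments: n = 18.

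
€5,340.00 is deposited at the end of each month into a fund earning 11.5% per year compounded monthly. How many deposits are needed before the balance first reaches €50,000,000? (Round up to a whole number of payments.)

473 payments

Periodic rate r = 0.115/12 per month; n is counted in months.
Ordinary annuity FV: 50,000,000 = 5,340 × [((1+r)^n − 1)/r].
(1+r)^n = 1 + 50,000,000 × r / 5,340, so n = ln(1 + 50,000,000·r/5,340) / ln(1+r) = 472.64.
Round up to a whole number of payments: n = 473.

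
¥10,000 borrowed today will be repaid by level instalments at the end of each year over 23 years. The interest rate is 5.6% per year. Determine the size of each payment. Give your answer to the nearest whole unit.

Level ordinary annuity; solve PV = PMT × [(1 − (1+r)^−n)/r] for PMT.
Periodic rate r = 0.056 per year.
With n = 23: PMT = 10,000 / ([(1 − (1+r)^−n)/r]) = ¥784

¥784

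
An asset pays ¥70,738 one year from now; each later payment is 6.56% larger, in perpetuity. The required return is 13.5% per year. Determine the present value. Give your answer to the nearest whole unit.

¥1,019,280

Periodic rate r = 0.135 per year.
Growing perpetuity (Gordon): PV = PMT₁ / (r − g) = 70,738 / (r − 0.0656) = ¥1,019,280.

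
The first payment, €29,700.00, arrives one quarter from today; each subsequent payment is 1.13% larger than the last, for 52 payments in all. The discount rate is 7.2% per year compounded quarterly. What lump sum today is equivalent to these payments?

Periodic rate r = 0.072/4 per quarter; n is counted in quarters.
Growing ordinary annuity: PV = PMT₁ × [1 − ((1+g)/(1+r))^n] / (r − g) = 29,700 × [1 − ((1+0.0113)/(1+r))^52] / (r − 0.0113) = €1,288,292.61.

€1,288,292.61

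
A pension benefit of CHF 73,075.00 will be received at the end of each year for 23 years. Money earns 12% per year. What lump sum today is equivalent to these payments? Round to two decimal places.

CHF 564,024.54

This is an ordinary annuity: 23 payments of CHF 73,075.00 at the end of each year.
Periodic rate r = 0.12 per year.
PV = PMT × [(1 − (1+r)^−n)/r] = 73,075 × [1 − (1+r)^−23] / r = CHF 564,024.54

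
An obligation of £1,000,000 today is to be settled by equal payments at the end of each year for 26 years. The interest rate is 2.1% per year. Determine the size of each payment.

Level ordinary annuity; solve PV = PMT × [(1 − (1+r)^−n)/r] for PMT.
Periodic rate r = 0.021 per year.
With n = 26: PMT = 1,000,000 / ([(1 − (1+r)^−n)/r]) = £50,305.02

£50,305.02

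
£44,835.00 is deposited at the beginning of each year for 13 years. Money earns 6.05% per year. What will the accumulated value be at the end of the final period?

£900,687.22

This is an annuity due: 13 deposits of £44,835.00 at the beginning of each year.
Periodic rate r = 0.0605 per year.
FV = PMT × [((1+r)^n − 1)/r] × (1+r) = 44,835 × [(1+r)^13 − 1] / r × (1+r) = £900,687.22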